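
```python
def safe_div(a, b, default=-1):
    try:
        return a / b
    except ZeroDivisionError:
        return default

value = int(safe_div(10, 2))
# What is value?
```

Step-by-step execution trace:
1. `safe_div(10, 2)` enters try: `return 10 / 2` → returns 5.0. No exception raised.
2. `except ZeroDivisionError` is skipped.
3. `int(5.0)` → 5 → value = 5.
Result: 5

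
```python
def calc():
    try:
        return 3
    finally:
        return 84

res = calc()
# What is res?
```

Step-by-step execution trace:
1. `calc()` enters try: `return 3` sets pending return value 3.
2. Before returning, `finally: return 84` runs and overrides the pending return.
3. calc() returns 84 → res = 84.
Result: 84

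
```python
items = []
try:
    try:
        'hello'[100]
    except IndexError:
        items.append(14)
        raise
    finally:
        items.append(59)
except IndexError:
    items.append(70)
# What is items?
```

Step-by-step execution trace:
1. Inner try: `'hello'[100]` raises IndexError.
2. Inner `except IndexError` matches → `items.append(14)` → items = [14].
3. bare `raise` re-raises IndexError.
4. Inner `finally` runs during unwinding: `items.append(59)` → items = [14, 59].
5. Outer `except IndexError` matches → `items.append(70)` → items = [14, 59, 70].
Result: [14, 59, 70]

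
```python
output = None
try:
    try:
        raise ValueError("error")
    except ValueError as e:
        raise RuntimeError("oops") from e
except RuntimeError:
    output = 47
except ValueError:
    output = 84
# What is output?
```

Step-by-step execution trace:
1. Inner try raises ValueError; inner `except ValueError as e` catches it.
2. `raise RuntimeError(...) from e` raises RuntimeError (ValueError is attached as __cause__, but only RuntimeError is active).
3. Outer `except RuntimeError` matches → output = 47.
4. `except ValueError` is not reached.
Result: 47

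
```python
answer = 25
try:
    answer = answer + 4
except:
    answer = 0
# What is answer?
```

Step-by-step execution trace:
1. answer starts at 25.
2. try: `answer = answer + 4` → answer = 29. No exception raised.
3. `except` is skipped.
Result: 29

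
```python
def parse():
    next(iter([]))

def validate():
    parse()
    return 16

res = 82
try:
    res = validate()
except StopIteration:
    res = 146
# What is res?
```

Step-by-step execution trace:
1. res starts at 82.
2. try: `validate()` calls `parse()`.
3. `parse()` evaluates `next(iter([]))`, which raises StopIteration; it propagates through validate (uncaught).
4. `return 16` in validate is not reached; the assignment to res does not complete.
5. `except StopIteration` matches → res = 146.
Result: 146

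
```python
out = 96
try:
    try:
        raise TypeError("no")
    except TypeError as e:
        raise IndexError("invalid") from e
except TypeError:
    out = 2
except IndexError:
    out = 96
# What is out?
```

Step-by-step execution trace:
1. Inner try raises TypeError; inner `except TypeError as e` catches it.
2. `raise IndexError(...) from e` raises IndexError (TypeError is attached as __cause__, but only IndexError is active).
3. Outer `except TypeError` does not match IndexError; skipped.
4. Outer `except IndexError` matches → out = 96.
Result: 96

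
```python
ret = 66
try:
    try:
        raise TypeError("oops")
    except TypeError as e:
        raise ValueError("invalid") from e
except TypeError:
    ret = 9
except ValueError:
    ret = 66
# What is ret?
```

Step-by-step execution trace:
1. Inner try raises TypeError; inner `except TypeError as e` catches it.
2. `raise ValueError(...) from e` raises ValueError (TypeError is attached as __cause__, but only ValueError is active).
3. Outer `except TypeError` does not match ValueError; skipped.
4. Outer `except ValueError` matches → ret = 66.
Result: 66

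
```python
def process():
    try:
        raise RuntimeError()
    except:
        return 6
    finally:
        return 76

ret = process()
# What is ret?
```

Step-by-step execution trace:
1. `process()` enters try: `raise RuntimeError()` raises RuntimeError.
2. bare `except` matches → `return 6` sets pending return value 6.
3. Before returning, `finally: return 76` runs and overrides the pending return.
4. process() returns 76 → ret = 76.
Result: 76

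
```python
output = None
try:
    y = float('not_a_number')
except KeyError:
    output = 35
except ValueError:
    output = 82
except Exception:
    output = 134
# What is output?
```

Step-by-step execution trace:
1. `y = float('not_a_number')` raises ValueError.
2. `except KeyError` does not match ValueError; skipped.
3. `except ValueError` matches → output = 82.
4. Remaining except clauses are skipped.
Result: 82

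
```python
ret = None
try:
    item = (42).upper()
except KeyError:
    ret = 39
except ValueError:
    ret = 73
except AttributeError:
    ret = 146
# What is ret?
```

Step-by-step execution trace:
1. `item = (42).upper()` raises AttributeError.
2. `except KeyError` does not match AttributeError; skipped.
3. `except ValueError` does not match AttributeError; skipped.
4. `except AttributeError` matches → ret = 146.
Result: 146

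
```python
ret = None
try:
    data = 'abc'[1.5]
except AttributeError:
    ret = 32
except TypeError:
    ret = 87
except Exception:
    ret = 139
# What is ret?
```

Step-by-step execution trace:
1. `data = 'abc'[1.5]` raises TypeError.
2. `except AttributeError` does not match TypeError; skipped.
3. `except TypeError` matches → ret = 87.
4. Remaining except clauses are skipped.
Result: 87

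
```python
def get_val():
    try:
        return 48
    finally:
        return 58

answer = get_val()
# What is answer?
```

Step-by-step execution trace:
1. `get_val()` enters try: `return 48` sets pending return value 48.
2. Before returning, `finally: return 58` runs and overrides the pending return.
3. get_val() returns 58 → answer = 58.
Result: 58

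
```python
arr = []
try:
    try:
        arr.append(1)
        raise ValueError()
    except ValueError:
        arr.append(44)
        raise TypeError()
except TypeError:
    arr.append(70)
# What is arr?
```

Step-by-step execution trace:
1. Inner try: `arr.append(1)` → arr = [1].
2. `raise ValueError()` raises ValueError.
3. Inner `except ValueError` matches → `arr.append(44)` → arr = [1, 44].
4. `raise TypeError()` raises TypeError; propagates to outer try.
5. Outer `except TypeError` matches → `arr.append(70)` → arr = [1, 44, 70].
Result: [1, 44, 70]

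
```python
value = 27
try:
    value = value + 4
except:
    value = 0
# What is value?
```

Step-by-step execution trace:
1. value starts at 27.
2. try: `value = value + 4` → value = 31. No exception raised.
3. `except` is skipped.
Result: 31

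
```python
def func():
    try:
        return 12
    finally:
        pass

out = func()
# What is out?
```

Step-by-step execution trace:
1. `func()` enters try: `return 12` sets pending return value 12.
2. Before returning, `finally: pass` runs (no effect).
3. func() returns 12 → out = 12.
Result: 12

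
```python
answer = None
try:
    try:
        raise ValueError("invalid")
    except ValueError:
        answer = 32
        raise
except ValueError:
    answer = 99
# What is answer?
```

Step-by-step execution trace:
1. Inner try: `raise ValueError("invalid")` raises ValueError.
2. Inner `except ValueError` matches → answer = 32.
3. bare `raise` re-raises the same ValueError.
4. Outer `except ValueError` matches → answer = 99.
Result: 99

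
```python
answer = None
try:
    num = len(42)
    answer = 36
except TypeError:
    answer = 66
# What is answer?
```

Step-by-step execution trace:
1. `num = len(42)` raises TypeError.
2. `answer = 36` is not reached.
3. `except TypeError` matches → answer = 66.
Result: 66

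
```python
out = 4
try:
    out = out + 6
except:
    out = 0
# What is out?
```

Step-by-step execution trace:
1. out starts at 4.
2. try: `out = out + 6` → out = 10. No exception raised.
3. `except` is skipped.
Result: 10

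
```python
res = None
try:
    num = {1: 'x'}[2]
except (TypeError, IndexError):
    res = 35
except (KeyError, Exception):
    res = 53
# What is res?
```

Step-by-step execution trace:
1. `num = {1: 'x'}[2]` raises KeyError.
2. `except (TypeError, IndexError)` does not match KeyError; skipped.
3. `except (KeyError, Exception)` matches (KeyError is in the tuple) → res = 53.
Result: 53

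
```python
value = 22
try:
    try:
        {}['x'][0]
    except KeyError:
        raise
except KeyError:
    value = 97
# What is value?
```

Step-by-step execution trace:
1. Inner try: `{}['x'][0]` raises KeyError.
2. Inner `except KeyError` matches; bare `raise` re-raises the same KeyError.
3. Outer `except KeyError` matches → value = 97.
Result: 97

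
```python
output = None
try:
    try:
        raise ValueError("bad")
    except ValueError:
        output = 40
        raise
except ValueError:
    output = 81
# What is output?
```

Step-by-step execution trace:
1. Inner try: `raise ValueError("bad")` raises ValueError.
2. Inner `except ValueError` matches → output = 40.
3. bare `raise` re-raises the same ValueError.
4. Outer `except ValueError` matches → output = 81.
Result: 81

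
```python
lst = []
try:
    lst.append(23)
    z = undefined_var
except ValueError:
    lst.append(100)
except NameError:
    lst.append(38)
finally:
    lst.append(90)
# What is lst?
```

Step-by-step execution trace:
1. try: `lst.append(23)` → lst = [23].
2. `z = undefined_var` raises NameError.
3. `except ValueError` does not match NameError; skipped.
4. `except NameError` matches → `lst.append(38)` → lst = [23, 38].
5. finally always runs: `lst.append(90)` → lst = [23, 38, 90].
Result: [23, 38, 90]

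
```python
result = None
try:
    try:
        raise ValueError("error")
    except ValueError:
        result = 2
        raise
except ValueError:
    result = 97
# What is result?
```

Step-by-step execution trace:
1. Inner try: `raise ValueError("error")` raises ValueError.
2. Inner `except ValueError` matches → result = 2.
3. bare `raise` re-raises the same ValueError.
4. Outer `except ValueError` matches → result = 97.
Result: 97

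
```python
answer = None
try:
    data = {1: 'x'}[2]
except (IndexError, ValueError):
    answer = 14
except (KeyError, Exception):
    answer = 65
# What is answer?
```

Step-by-step execution trace:
1. `data = {1: 'x'}[2]` raises KeyError.
2. `except (IndexError, ValueError)` does not match KeyError; skipped.
3. `except (KeyError, Exception)` matches (KeyError is in the tuple) → answer = 65.
Result: 65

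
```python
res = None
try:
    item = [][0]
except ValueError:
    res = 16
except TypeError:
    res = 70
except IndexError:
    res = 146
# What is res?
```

Step-by-step execution trace:
1. `item = [][0]` raises IndexError.
2. `except ValueError` does not match IndexError; skipped.
3. `except TypeError` does not match IndexError; skipped.
4. `except IndexError` matches → res = 146.
Result: 146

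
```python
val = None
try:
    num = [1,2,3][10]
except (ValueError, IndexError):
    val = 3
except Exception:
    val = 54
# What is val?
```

Step-by-step execution trace:
1. `num = [1,2,3][10]` raises IndexError.
2. `except (ValueError, IndexError)` matches (IndexError is in the tuple) → val = 3.
3. `except Exception` is not reached.
Result: 3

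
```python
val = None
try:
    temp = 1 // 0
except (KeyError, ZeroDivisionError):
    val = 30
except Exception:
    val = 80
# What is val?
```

Step-by-step execution trace:
1. `temp = 1 // 0` raises ZeroDivisionError.
2. `except (KeyError, ZeroDivisionError)` matches (ZeroDivisionError is in the tuple) → val = 30.
3. `except Exception` is not reached.
Result: 30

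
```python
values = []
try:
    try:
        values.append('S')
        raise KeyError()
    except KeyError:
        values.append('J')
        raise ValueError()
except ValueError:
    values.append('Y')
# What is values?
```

Step-by-step execution trace:
1. Inner try: `values.append('S')` → values = ['S'].
2. `raise KeyError()` raises KeyError.
3. Inner `except KeyError` matches → `values.append('J')` → values = ['S', 'J'].
4. `raise ValueError()` raises ValueError; propagates to outer try.
5. Outer `except ValueError` matches → `values.append('Y')` → values = ['S', 'J', 'Y'].
Result: ['S', 'J', 'Y']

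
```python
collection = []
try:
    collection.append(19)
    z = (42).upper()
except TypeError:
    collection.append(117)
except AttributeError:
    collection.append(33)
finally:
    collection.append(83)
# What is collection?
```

Step-by-step execution trace:
1. try: `collection.append(19)` → collection = [19].
2. `z = (42).upper()` raises AttributeError.
3. `except TypeError` does not match AttributeError; skipped.
4. `except AttributeError` matches → `collection.append(33)` → collection = [19, 33].
5. finally always runs: `collection.append(83)` → collection = [19, 33, 83].
Result: [19, 33, 83]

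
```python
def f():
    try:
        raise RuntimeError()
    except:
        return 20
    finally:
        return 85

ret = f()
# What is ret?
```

Step-by-step execution trace:
1. `f()` enters try: `raise RuntimeError()` raises RuntimeError.
2. bare `except` matches → `return 20` sets pending return value 20.
3. Before returning, `finally: return 85` runs and overrides the pending return.
4. f() returns 85 → ret = 85.
Result: 85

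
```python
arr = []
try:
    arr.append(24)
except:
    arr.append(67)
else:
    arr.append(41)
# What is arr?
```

Step-by-step execution trace:
1. try: `arr.append(24)` → arr = [24]. No exception raised.
2. `except` is skipped.
3. `else` runs (try completed without exception): `arr.append(41)` → arr = [24, 41].
Result: [24, 41]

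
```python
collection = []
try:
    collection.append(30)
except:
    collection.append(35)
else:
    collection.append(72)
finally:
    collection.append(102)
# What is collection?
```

Step-by-step execution trace:
1. try: `collection.append(30)` → collection = [30]. No exception raised.
2. `except` is skipped.
3. `else` runs: `collection.append(72)` → collection = [30, 72].
4. `finally` always runs: `collection.append(102)` → collection = [30, 72, 102].
Result: [30, 72, 102]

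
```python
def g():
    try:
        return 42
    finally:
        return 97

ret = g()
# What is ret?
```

Step-by-step execution trace:
1. `g()` enters try: `return 42` sets pending return value 42.
2. Before returning, `finally: return 97` runs and overrides the pending return.
3. g() returns 97 → ret = 97.
Result: 97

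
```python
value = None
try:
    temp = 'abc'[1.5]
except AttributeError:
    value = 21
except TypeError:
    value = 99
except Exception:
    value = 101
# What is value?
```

Step-by-step execution trace:
1. `temp = 'abc'[1.5]` raises TypeError.
2. `except AttributeError` does not match TypeError; skipped.
3. `except TypeError` matches → value = 99.
4. Remaining except clauses are skipped.
Result: 99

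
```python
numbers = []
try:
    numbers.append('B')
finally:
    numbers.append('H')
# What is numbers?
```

Step-by-step execution trace:
1. try: `numbers.append('B')` → numbers = ['B'].
2. The try body completes without raising.
3. finally always runs: `numbers.append('H')` → numbers = ['B', 'H'].
Result: ['B', 'H']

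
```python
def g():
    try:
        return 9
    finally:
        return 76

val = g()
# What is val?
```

Step-by-step execution trace:
1. `g()` enters try: `return 9` sets pending return value 9.
2. Before returning, `finally: return 76` runs and overrides the pending return.
3. g() returns 76 → val = 76.
Result: 76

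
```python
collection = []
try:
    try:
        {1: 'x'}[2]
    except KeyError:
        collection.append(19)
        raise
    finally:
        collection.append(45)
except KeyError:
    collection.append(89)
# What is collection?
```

Step-by-step execution trace:
1. Inner try: `{1: 'x'}[2]` raises KeyError.
2. Inner `except KeyError` matches → `collection.append(19)` → collection = [19].
3. bare `raise` re-raises KeyError.
4. Inner `finally` runs during unwinding: `collection.append(45)` → collection = [19, 45].
5. Outer `except KeyError` matches → `collection.append(89)` → collection = [19, 45, 89].
Result: [19, 45, 89]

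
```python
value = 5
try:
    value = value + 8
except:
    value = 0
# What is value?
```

Step-by-step execution trace:
1. value starts at 5.
2. try: `value = value + 8` → value = 13. No exception raised.
3. `except` is skipped.
Result: 13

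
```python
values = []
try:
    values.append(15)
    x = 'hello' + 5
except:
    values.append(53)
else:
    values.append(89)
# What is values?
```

Step-by-step execution trace:
1. try: `values.append(15)` → values = [15].
2. `x = 'hello' + 5` raises TypeError.
3. bare `except` matches → `values.append(53)` → values = [15, 53].
4. `else` is skipped (an exception was raised).
Result: [15, 53]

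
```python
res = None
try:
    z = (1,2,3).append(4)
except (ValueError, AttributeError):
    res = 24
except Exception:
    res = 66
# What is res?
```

Step-by-step execution trace:
1. `z = (1,2,3).append(4)` raises AttributeError.
2. `except (ValueError, AttributeError)` matches (AttributeError is in the tuple) → res = 24.
3. `except Exception` is not reached.
Result: 24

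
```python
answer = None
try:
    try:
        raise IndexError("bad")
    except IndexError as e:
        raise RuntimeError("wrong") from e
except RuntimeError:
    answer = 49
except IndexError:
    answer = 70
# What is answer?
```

Step-by-step execution trace:
1. Inner try raises IndexError; inner `except IndexError as e` catches it.
2. `raise RuntimeError(...) from e` raises RuntimeError (IndexError is attached as __cause__, but only RuntimeError is active).
3. Outer `except RuntimeError` matches → answer = 49.
4. `except IndexError` is not reached.
Result: 49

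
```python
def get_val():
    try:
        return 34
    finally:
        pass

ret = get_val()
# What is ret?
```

Step-by-step execution trace:
1. `get_val()` enters try: `return 34` sets pending return value 34.
2. Before returning, `finally: pass` runs (no effect).
3. get_val() returns 34 → ret = 34.
Result: 34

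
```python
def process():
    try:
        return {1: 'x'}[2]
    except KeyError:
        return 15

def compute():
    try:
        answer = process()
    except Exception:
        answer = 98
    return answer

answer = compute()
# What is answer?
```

Step-by-step execution trace:
1. `compute()` calls `process()`.
2. In process: `{1: 'x'}[2]` raises KeyError; `except KeyError` catches it → returns 15.
3. In compute: `answer = process()` → answer = 15. No exception reaches compute.
4. `except Exception` is skipped; compute returns 15.
5. answer = 15.
Result: 15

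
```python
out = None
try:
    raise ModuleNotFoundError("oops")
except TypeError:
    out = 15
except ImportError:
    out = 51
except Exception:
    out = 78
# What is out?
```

Step-by-step execution trace:
1. `raise ModuleNotFoundError(...)` raises ModuleNotFoundError.
2. `except TypeError` does not match (ModuleNotFoundError is not a subclass of TypeError); skipped.
3. `except ImportError` matches (ModuleNotFoundError is a subclass of ImportError) → out = 51.
4. `except Exception` is not reached.
Result: 51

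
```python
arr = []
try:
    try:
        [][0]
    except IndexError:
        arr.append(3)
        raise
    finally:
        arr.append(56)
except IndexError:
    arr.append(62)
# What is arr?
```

Step-by-step execution trace:
1. Inner try: `[][0]` raises IndexError.
2. Inner `except IndexError` matches → `arr.append(3)` → arr = [3].
3. bare `raise` re-raises IndexError.
4. Inner `finally` runs during unwinding: `arr.append(56)` → arr = [3, 56].
5. Outer `except IndexError` matches → `arr.append(62)` → arr = [3, 56, 62].
Result: [3, 56, 62]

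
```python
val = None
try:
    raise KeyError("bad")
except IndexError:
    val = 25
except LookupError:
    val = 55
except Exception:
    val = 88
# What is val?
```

Step-by-step execution trace:
1. `raise KeyError(...)` raises KeyError.
2. `except IndexError` does not match (KeyError is not a subclass of IndexError); skipped.
3. `except LookupError` matches (KeyError is a subclass of LookupError) → val = 55.
4. `except Exception` is not reached.
Result: 55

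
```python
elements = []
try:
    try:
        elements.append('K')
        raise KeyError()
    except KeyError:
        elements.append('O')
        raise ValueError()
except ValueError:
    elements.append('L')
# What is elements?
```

Step-by-step execution trace:
1. Inner try: `elements.append('K')` → elements = ['K'].
2. `raise KeyError()` raises KeyError.
3. Inner `except KeyError` matches → `elements.append('O')` → elements = ['K', 'O'].
4. `raise ValueError()` raises ValueError; propagates to outer try.
5. Outer `except ValueError` matches → `elements.append('L')` → elements = ['K', 'O', 'L'].
Result: ['K', 'O', 'L']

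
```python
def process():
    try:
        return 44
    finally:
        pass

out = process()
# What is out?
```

Step-by-step execution trace:
1. `process()` enters try: `return 44` sets pending return value 44.
2. Before returning, `finally: pass` runs (no effect).
3. process() returns 44 → out = 44.
Result: 44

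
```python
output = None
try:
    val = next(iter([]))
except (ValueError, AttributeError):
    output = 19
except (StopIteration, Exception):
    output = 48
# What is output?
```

Step-by-step execution trace:
1. `val = next(iter([]))` raises StopIteration.
2. `except (ValueError, AttributeError)` does not match StopIteration; skipped.
3. `except (StopIteration, Exception)` matches (StopIteration is in the tuple) → output = 48.
Result: 48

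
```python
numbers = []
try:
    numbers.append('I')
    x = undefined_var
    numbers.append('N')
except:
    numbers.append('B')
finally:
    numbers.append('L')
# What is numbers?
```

Step-by-step execution trace:
1. try: `numbers.append('I')` → numbers = ['I'].
2. `x = undefined_var` raises NameError; `numbers.append('N')` is not reached.
3. bare `except` matches → `numbers.append('B')` → numbers = ['I', 'B'].
4. finally always runs: `numbers.append('L')` → numbers = ['I', 'B', 'L'].
Result: ['I', 'B', 'L']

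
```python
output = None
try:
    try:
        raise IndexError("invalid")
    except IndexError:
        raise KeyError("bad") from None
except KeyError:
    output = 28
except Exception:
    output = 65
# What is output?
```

Step-by-step execution trace:
1. Inner try raises IndexError; inner `except IndexError` catches it.
2. `raise KeyError(...) from None` raises KeyError (from None suppresses __context__, but the active exception is still KeyError).
3. Outer `except KeyError` matches → output = 28.
4. `except Exception` is not reached.
Result: 28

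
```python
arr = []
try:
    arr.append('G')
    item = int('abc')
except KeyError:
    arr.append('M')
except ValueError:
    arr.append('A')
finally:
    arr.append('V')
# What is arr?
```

Step-by-step execution trace:
1. try: `arr.append('G')` → arr = ['G'].
2. `item = int('abc')` raises ValueError.
3. `except KeyError` does not match ValueError; skipped.
4. `except ValueError` matches → `arr.append('A')` → arr = ['G', 'A'].
5. finally always runs: `arr.append('V')` → arr = ['G', 'A', 'V'].
Result: ['G', 'A', 'V']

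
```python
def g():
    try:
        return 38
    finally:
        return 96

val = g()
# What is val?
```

Step-by-step execution trace:
1. `g()` enters try: `return 38` sets pending return value 38.
2. Before returning, `finally: return 96` runs and overrides the pending return.
3. g() returns 96 → val = 96.
Result: 96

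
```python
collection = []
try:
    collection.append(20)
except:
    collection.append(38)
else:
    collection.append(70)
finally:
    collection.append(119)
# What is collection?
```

Step-by-step execution trace:
1. try: `collection.append(20)` → collection = [20]. No exception raised.
2. `except` is skipped.
3. `else` runs: `collection.append(70)` → collection = [20, 70].
4. `finally` always runs: `collection.append(119)` → collection = [20, 70, 119].
Result: [20, 70, 119]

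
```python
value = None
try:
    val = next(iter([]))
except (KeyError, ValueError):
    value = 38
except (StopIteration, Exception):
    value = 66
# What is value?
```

Step-by-step execution trace:
1. `val = next(iter([]))` raises StopIteration.
2. `except (KeyError, ValueError)` does not match StopIteration; skipped.
3. `except (StopIteration, Exception)` matches (StopIteration is in the tuple) → value = 66.
Result: 66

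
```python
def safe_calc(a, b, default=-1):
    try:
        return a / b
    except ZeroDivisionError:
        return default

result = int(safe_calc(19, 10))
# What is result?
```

Step-by-step execution trace:
1. `safe_calc(19, 10)` enters try: `return 19 / 10` → returns 1.9. No exception raised.
2. `except ZeroDivisionError` is skipped.
3. `int(1.9)` → 1 → result = 1.
Result: 1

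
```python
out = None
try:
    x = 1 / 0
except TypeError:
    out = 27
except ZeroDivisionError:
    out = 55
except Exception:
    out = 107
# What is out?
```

Step-by-step execution trace:
1. `x = 1 / 0` raises ZeroDivisionError.
2. `except TypeError` does not match ZeroDivisionError; skipped.
3. `except ZeroDivisionError` matches → out = 55.
4. Remaining except clauses are skipped.
Result: 55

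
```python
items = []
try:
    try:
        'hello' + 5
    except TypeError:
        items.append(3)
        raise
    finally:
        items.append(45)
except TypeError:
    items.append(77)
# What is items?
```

Step-by-step execution trace:
1. Inner try: `'hello' + 5` raises TypeError.
2. Inner `except TypeError` matches → `items.append(3)` → items = [3].
3. bare `raise` re-raises TypeError.
4. Inner `finally` runs during unwinding: `items.append(45)` → items = [3, 45].
5. Outer `except TypeError` matches → `items.append(77)` → items = [3, 45, 77].
Result: [3, 45, 77]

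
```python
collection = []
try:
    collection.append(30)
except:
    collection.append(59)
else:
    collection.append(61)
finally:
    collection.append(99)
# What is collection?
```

Step-by-step execution trace:
1. try: `collection.append(30)` → collection = [30]. No exception raised.
2. `except` is skipped.
3. `else` runs: `collection.append(61)` → collection = [30, 61].
4. `finally` always runs: `collection.append(99)` → collection = [30, 61, 99].
Result: [30, 61, 99]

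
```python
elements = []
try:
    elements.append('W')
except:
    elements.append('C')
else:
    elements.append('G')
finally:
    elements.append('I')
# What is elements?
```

Step-by-step execution trace:
1. try: `elements.append('W')` → elements = ['W']. No exception raised.
2. `except` is skipped.
3. `else` runs: `elements.append('G')` → elements = ['W', 'G'].
4. `finally` always runs: `elements.append('I')` → elements = ['W', 'G', 'I'].
Result: ['W', 'G', 'I']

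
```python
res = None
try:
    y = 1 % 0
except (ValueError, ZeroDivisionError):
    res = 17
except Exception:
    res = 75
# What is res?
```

Step-by-step execution trace:
1. `y = 1 % 0` raises ZeroDivisionError.
2. `except (ValueError, ZeroDivisionError)` matches (ZeroDivisionError is in the tuple) → res = 17.
3. `except Exception` is not reached.
Result: 17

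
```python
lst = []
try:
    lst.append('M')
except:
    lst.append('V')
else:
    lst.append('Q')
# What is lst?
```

Step-by-step execution trace:
1. try: `lst.append('M')` → lst = ['M']. No exception raised.
2. `except` is skipped.
3. `else` runs (try completed without exception): `lst.append('Q')` → lst = ['M', 'Q'].
Result: ['M', 'Q']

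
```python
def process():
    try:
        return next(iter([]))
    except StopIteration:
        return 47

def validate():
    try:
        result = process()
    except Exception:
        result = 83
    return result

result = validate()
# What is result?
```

Step-by-step execution trace:
1. `validate()` calls `process()`.
2. In process: `next(iter([]))` raises StopIteration; `except StopIteration` catches it → returns 47.
3. In validate: `result = process()` → result = 47. No exception reaches validate.
4. `except Exception` is skipped; validate returns 47.
5. result = 47.
Result: 47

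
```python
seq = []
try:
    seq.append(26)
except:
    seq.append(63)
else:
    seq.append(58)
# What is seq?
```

Step-by-step execution trace:
1. try: `seq.append(26)` → seq = [26]. No exception raised.
2. `except` is skipped.
3. `else` runs (try completed without exception): `seq.append(58)` → seq = [26, 58].
Result: [26, 58]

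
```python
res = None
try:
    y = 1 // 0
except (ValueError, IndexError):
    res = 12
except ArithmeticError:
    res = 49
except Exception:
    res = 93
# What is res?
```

Step-by-step execution trace:
1. `y = 1 // 0` raises ZeroDivisionError.
2. `except (ValueError, IndexError)` does not match ZeroDivisionError; skipped.
3. `except ArithmeticError` matches (ZeroDivisionError is a subclass of ArithmeticError) → res = 49.
4. `except Exception` is not reached.
Result: 49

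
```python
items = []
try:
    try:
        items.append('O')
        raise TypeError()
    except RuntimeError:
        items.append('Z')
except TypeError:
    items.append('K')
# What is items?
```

Step-by-step execution trace:
1. Inner try: `items.append('O')` → items = ['O'].
2. `raise TypeError()` raises TypeError.
3. Inner `except RuntimeError` does not match TypeError; exception propagates to outer try.
4. Outer `except TypeError` matches → `items.append('K')` → items = ['O', 'K'].
Result: ['O', 'K']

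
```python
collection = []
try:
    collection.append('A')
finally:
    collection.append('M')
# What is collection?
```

Step-by-step execution trace:
1. try: `collection.append('A')` → collection = ['A'].
2. The try body completes without raising.
3. finally always runs: `collection.append('M')` → collection = ['A', 'M'].
Result: ['A', 'M']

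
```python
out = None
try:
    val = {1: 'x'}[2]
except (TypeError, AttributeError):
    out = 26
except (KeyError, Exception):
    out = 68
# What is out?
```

Step-by-step execution trace:
1. `val = {1: 'x'}[2]` raises KeyError.
2. `except (TypeError, AttributeError)` does not match KeyError; skipped.
3. `except (KeyError, Exception)` matches (KeyError is in the tuple) → out = 68.
Result: 68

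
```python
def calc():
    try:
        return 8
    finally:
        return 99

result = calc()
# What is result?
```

Step-by-step execution trace:
1. `calc()` enters try: `return 8` sets pending return value 8.
2. Before returning, `finally: return 99` runs and overrides the pending return.
3. calc() returns 99 → result = 99.
Result: 99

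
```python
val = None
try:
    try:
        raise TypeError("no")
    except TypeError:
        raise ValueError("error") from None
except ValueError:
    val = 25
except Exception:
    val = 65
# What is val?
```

Step-by-step execution trace:
1. Inner try raises TypeError; inner `except TypeError` catches it.
2. `raise ValueError(...) from None` raises ValueError (from None suppresses __context__, but the active exception is still ValueError).
3. Outer `except ValueError` matches → val = 25.
4. `except Exception` is not reached.
Result: 25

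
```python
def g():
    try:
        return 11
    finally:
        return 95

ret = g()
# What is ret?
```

Step-by-step execution trace:
1. `g()` enters try: `return 11` sets pending return value 11.
2. Before returning, `finally: return 95` runs and overrides the pending return.
3. g() returns 95 → ret = 95.
Result: 95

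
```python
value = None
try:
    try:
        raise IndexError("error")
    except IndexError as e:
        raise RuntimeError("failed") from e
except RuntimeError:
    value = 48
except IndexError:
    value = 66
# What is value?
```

Step-by-step execution trace:
1. Inner try raises IndexError; inner `except IndexError as e` catches it.
2. `raise RuntimeError(...) from e` raises RuntimeError (IndexError is attached as __cause__, but only RuntimeError is active).
3. Outer `except RuntimeError` matches → value = 48.
4. `except IndexError` is not reached.
Result: 48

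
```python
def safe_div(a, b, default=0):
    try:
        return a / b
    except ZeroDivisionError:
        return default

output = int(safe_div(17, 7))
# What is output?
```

Step-by-step execution trace:
1. `safe_div(17, 7)` enters try: `return 17 / 7` → returns 2.4285714285714284. No exception raised.
2. `except ZeroDivisionError` is skipped.
3. `int(2.4285714285714284)` → 2 → output = 2.
Result: 2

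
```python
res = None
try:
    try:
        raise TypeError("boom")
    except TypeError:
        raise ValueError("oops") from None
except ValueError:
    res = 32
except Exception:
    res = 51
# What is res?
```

Step-by-step execution trace:
1. Inner try raises TypeError; inner `except TypeError` catches it.
2. `raise ValueError(...) from None` raises ValueError (from None suppresses __context__, but the active exception is still ValueError).
3. Outer `except ValueError` matches → res = 32.
4. `except Exception` is not reached.
Result: 32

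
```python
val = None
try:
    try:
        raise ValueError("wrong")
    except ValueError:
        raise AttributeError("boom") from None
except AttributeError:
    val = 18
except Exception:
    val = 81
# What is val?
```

Step-by-step execution trace:
1. Inner try raises ValueError; inner `except ValueError` catches it.
2. `raise AttributeError(...) from None` raises AttributeError (from None suppresses __context__, but the active exception is still AttributeError).
3. Outer `except AttributeError` matches → val = 18.
4. `except Exception` is not reached.
Result: 18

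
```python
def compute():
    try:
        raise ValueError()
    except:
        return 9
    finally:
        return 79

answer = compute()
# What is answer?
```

Step-by-step execution trace:
1. `compute()` enters try: `raise ValueError()` raises ValueError.
2. bare `except` matches → `return 9` sets pending return value 9.
3. Before returning, `finally: return 79` runs and overrides the pending return.
4. compute() returns 79 → answer = 79.
Result: 79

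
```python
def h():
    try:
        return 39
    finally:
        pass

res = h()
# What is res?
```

Step-by-step execution trace:
1. `h()` enters try: `return 39` sets pending return value 39.
2. Before returning, `finally: pass` runs (no effect).
3. h() returns 39 → res = 39.
Result: 39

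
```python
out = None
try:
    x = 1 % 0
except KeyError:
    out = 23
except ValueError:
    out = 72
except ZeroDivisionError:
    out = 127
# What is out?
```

Step-by-step execution trace:
1. `x = 1 % 0` raises ZeroDivisionError.
2. `except KeyError` does not match ZeroDivisionError; skipped.
3. `except ValueError` does not match ZeroDivisionError; skipped.
4. `except ZeroDivisionError` matches → out = 127.
Result: 127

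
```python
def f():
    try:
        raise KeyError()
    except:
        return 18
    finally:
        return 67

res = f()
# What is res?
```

Step-by-step execution trace:
1. `f()` enters try: `raise KeyError()` raises KeyError.
2. bare `except` matches → `return 18` sets pending return value 18.
3. Before returning, `finally: return 67` runs and overrides the pending return.
4. f() returns 67 → res = 67.
Result: 67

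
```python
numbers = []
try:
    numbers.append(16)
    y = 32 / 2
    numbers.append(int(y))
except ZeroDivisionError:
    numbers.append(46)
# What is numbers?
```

Step-by-step execution trace:
1. try: `numbers.append(16)` → numbers = [16].
2. `y = 32 / 2` → y = 16.0. No exception raised.
3. `numbers.append(int(y))` → numbers = [16, 16].
4. `except ZeroDivisionError` is skipped (no exception was raised).
Result: [16, 16]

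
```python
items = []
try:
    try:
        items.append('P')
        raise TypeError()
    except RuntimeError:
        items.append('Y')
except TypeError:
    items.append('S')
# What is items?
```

Step-by-step execution trace:
1. Inner try: `items.append('P')` → items = ['P'].
2. `raise TypeError()` raises TypeError.
3. Inner `except RuntimeError` does not match TypeError; exception propagates to outer try.
4. Outer `except TypeError` matches → `items.append('S')` → items = ['P', 'S'].
Result: ['P', 'S']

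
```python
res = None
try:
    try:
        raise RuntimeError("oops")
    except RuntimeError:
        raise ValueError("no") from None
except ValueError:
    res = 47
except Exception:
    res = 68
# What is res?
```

Step-by-step execution trace:
1. Inner try raises RuntimeError; inner `except RuntimeError` catches it.
2. `raise ValueError(...) from None` raises ValueError (from None suppresses __context__, but the active exception is still ValueError).
3. Outer `except ValueError` matches → res = 47.
4. `except Exception` is not reached.
Result: 47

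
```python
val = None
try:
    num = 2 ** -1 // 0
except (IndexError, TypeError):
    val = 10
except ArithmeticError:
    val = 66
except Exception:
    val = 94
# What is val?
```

Step-by-step execution trace:
1. `num = 2 ** -1 // 0` raises ZeroDivisionError.
2. `except (IndexError, TypeError)` does not match ZeroDivisionError; skipped.
3. `except ArithmeticError` matches (ZeroDivisionError is a subclass of ArithmeticError) → val = 66.
4. `except Exception` is not reached.
Result: 66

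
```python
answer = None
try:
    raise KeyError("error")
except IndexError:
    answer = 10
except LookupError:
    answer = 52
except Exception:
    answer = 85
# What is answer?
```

Step-by-step execution trace:
1. `raise KeyError(...)` raises KeyError.
2. `except IndexError` does not match (KeyError is not a subclass of IndexError); skipped.
3. `except LookupError` matches (KeyError is a subclass of LookupError) → answer = 52.
4. `except Exception` is not reached.
Result: 52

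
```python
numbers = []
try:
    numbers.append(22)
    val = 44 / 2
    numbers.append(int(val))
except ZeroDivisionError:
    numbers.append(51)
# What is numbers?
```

Step-by-step execution trace:
1. try: `numbers.append(22)` → numbers = [22].
2. `val = 44 / 2` → val = 22.0. No exception raised.
3. `numbers.append(int(val))` → numbers = [22, 22].
4. `except ZeroDivisionError` is skipped (no exception was raised).
Result: [22, 22]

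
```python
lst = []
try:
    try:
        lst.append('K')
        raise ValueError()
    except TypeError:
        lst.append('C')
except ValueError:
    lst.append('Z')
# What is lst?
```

Step-by-step execution trace:
1. Inner try: `lst.append('K')` → lst = ['K'].
2. `raise ValueError()` raises ValueError.
3. Inner `except TypeError` does not match ValueError; exception propagates to outer try.
4. Outer `except ValueError` matches → `lst.append('Z')` → lst = ['K', 'Z'].
Result: ['K', 'Z']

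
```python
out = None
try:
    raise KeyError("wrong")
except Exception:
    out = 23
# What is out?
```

Step-by-step execution trace:
1. `raise KeyError(...)` raises KeyError.
2. `except Exception` matches (KeyError is a subclass of Exception) → out = 23.
Result: 23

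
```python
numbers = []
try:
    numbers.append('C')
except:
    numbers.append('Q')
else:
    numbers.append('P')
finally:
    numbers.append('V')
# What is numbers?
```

Step-by-step execution trace:
1. try: `numbers.append('C')` → numbers = ['C']. No exception raised.
2. `except` is skipped.
3. `else` runs: `numbers.append('P')` → numbers = ['C', 'P'].
4. `finally` always runs: `numbers.append('V')` → numbers = ['C', 'P', 'V'].
Result: ['C', 'P', 'V']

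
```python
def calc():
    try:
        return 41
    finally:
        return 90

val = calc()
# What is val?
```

Step-by-step execution trace:
1. `calc()` enters try: `return 41` sets pending return value 41.
2. Before returning, `finally: return 90` runs and overrides the pending return.
3. calc() returns 90 → val = 90.
Result: 90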